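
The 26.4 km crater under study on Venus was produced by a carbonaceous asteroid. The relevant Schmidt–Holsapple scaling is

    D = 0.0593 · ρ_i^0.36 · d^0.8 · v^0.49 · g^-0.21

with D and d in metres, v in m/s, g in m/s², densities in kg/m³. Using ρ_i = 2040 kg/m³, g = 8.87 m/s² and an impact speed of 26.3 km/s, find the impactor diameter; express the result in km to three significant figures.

d ≈ 1.30 km

Rearranging for d: d = [D / (0.0593 · 2040^0.36 · 26300^0.49 · 8.87^-0.21)]^(1/0.8).
D = 26400 m.
2040^0.36 = 15.54
26300^0.49 = 146.5
8.87^-0.21 = 0.6323
Denominator = 0.0593 × 15.54 × 146.5 × 0.6323 = 85.36
D / 85.36 = 26400 / 85.36 = 309.3
d = 309.3^(1/0.8) = 309.3^1.25 = 1297 m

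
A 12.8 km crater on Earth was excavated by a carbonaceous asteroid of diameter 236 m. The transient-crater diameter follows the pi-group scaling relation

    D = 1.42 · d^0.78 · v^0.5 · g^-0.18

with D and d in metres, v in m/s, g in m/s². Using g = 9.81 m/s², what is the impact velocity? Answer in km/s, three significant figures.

v ≈ 36.7 km/s

Rearranging for v: v = [D / (1.42 · 236^0.78 · 9.81^-0.18)]^(1/0.5).
D = 12800 m.
236^0.78 = 70.94
9.81^-0.18 = 0.6630
Denominator = 1.42 × 70.94 × 0.6630 = 66.79
D / 66.79 = 12800 / 66.79 = 191.6
v = 191.6^(1/0.5) = 191.6^2 = 36711 m/s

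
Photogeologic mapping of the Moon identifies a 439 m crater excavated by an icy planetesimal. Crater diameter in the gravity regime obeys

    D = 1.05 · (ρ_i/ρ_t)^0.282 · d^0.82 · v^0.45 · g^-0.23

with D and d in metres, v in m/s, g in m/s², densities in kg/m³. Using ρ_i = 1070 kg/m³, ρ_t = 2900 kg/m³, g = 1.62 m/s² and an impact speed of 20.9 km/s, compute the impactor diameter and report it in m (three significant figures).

Rearranging for d: d = [D / (1.05 · (1070/2900)^0.282 · 20900^0.45 · 1.62^-0.23)]^(1/0.82).
(1070/2900)^0.282 = 0.7549
20900^0.45 = 87.92
1.62^-0.23 = 0.8950
Denominator = 1.05 × 0.7549 × 87.92 × 0.8950 = 62.37
D / 62.37 = 439 / 62.37 = 7.039
d = 7.039^(1/0.82) = 7.039^1.2195 = 10.80 m

d ≈ 10.8 m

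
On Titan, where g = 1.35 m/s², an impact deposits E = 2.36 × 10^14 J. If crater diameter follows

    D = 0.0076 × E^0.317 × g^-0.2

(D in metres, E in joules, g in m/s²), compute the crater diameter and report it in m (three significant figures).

E^0.317 = (2.36 × 10^14)^0.317 = 3.599 × 10^4
g^-0.2 = 1.35^-0.2 = 0.9417
D = 0.0076 × 3.599 × 10^4 × 0.9417 = 257.6 m

D ≈ 258 m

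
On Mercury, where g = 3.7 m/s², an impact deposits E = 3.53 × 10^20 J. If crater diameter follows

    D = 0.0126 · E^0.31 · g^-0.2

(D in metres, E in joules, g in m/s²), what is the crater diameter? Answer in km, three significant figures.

D ≈ 22.7 km

E^0.31 = (3.53 × 10^20)^0.31 = 2.343 × 10^6
g^-0.2 = 3.7^-0.2 = 0.7698
D = 0.0126 × 2.343 × 10^6 × 0.7698 = 22726 m
   = 22.73 km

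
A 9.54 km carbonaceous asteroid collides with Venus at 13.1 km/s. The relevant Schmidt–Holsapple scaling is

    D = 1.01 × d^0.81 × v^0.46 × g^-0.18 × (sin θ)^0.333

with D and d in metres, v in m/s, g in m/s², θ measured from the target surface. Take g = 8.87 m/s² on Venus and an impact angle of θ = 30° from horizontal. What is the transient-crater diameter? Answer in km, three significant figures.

D ≈ 70.9 km

In SI units: d = 9540 m, v = 13100 m/s.
d^0.81 = 9540^0.81 = 1673
v^0.46 = 13100^0.46 = 78.33
g^-0.18 = 8.87^-0.18 = 0.6751
(sin 30°)^0.333 = 0.5000^0.333 = 0.7939
D = 1.01 × 1673 × 78.33 × 0.6751 × 0.7939 = 70938 m
   = 70.94 km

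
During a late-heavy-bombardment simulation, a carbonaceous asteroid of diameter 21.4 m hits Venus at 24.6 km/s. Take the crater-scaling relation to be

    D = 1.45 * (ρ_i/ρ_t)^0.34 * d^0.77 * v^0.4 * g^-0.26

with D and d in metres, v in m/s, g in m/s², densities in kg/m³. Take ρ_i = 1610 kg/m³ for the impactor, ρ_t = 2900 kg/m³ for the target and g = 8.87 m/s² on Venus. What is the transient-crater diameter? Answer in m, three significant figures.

D ≈ 406 m

In SI units: v = 24600 m/s.
(ρ_i/ρ_t)^0.34 = (1610/2900)^0.34 = 0.8187
d^0.77 = 21.4^0.77 = 10.58
v^0.4 = 24600^0.4 = 57.07
g^-0.26 = 8.87^-0.26 = 0.5669
D = 1.45 × 0.8187 × 10.58 × 57.07 × 0.5669 = 406.3 m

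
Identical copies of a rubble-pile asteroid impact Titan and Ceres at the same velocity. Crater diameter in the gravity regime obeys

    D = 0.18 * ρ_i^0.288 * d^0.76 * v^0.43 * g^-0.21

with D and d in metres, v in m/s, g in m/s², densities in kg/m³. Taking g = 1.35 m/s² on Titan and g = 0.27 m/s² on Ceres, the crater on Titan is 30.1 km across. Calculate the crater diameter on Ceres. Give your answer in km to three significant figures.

All impactor-dependent factors cancel in the ratio, leaving D_Ceres/D_Titan = (g_Ceres/g_Titan)^-0.21.
(0.27/1.35)^-0.21 = 0.2000^-0.21 = 1.402
D_Ceres = 1.402 × 30.1 km = 42.2 km

D ≈ 42.2 km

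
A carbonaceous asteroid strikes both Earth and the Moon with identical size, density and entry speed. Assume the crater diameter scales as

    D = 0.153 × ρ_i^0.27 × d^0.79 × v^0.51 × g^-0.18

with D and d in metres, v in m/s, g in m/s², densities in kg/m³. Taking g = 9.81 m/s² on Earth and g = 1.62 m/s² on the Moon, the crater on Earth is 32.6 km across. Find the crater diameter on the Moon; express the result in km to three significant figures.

D ≈ 45.1 km

All impactor-dependent factors cancel in the ratio, leaving D_Moon/D_Earth = (g_Moon/g_Earth)^-0.18.
(1.62/9.81)^-0.18 = 0.1651^-0.18 = 1.383
D_Moon = 1.383 × 32.6 km = 45.1 km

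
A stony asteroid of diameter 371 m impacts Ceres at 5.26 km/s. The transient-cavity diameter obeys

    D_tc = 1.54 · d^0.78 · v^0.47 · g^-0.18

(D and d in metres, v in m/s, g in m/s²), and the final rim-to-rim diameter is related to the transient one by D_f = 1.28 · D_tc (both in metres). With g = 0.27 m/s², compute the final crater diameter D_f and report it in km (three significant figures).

v = 5260 m/s.
d^0.78 = 371^0.78 = 101.0
v^0.47 = 5260^0.47 = 56.09
g^-0.18 = 0.27^-0.18 = 1.266
D_tc = 1.54 × 101.0 × 56.09 × 1.266 = 11040 m
D_f = 1.28 × 11040 = 14131 m
     = 14.13 km

D_f ≈ 14.1 km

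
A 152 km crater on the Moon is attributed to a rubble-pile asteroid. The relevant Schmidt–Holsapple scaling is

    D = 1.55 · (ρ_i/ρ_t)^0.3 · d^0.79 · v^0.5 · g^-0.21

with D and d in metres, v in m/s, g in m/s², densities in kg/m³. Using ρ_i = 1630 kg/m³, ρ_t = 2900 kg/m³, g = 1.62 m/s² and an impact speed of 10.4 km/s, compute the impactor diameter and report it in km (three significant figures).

Rearranging for d: d = [D / (1.55 · (1630/2900)^0.3 · 10400^0.5 · 1.62^-0.21)]^(1/0.79).
D = 152000 m.
(1630/2900)^0.3 = 0.8413
10400^0.5 = 102.0
1.62^-0.21 = 0.9037
Denominator = 1.55 × 0.8413 × 102.0 × 0.9037 = 120.2
D / 120.2 = 152000 / 120.2 = 1265
d = 1265^(1/0.79) = 1265^1.2658 = 8446 m

d ≈ 8.45 km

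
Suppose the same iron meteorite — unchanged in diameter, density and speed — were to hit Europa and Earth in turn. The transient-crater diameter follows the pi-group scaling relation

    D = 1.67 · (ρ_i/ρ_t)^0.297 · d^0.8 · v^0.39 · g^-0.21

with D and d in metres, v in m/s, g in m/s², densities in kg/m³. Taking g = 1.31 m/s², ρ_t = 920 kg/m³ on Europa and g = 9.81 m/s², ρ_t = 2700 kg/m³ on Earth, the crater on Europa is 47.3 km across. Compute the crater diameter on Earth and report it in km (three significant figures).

D ≈ 22.5 km

The impactor-only factors (d, v, ρ_i) cancel in the ratio, leaving D_Earth/D_Europa = (g_Earth/g_Europa)^-0.21 · (ρ_t,Europa/ρ_t,Earth)^0.297.
(9.81/1.31)^-0.21 = 7.489^-0.21 = 0.6552
(920/2700)^0.297 = 0.3407^0.297 = 0.7263
Ratio = 0.6552 × 0.7263 = 0.4759
D_Earth = 0.4759 × 47.3 km = 22.5 km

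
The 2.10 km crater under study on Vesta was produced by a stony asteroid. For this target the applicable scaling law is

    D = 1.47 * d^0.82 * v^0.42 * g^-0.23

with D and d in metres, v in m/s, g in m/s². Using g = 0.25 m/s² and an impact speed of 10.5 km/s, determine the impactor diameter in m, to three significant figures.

Rearranging for d: d = [D / (1.47 · 10500^0.42 · 0.25^-0.23)]^(1/0.82).
D = 2100 m.
10500^0.42 = 48.85
0.25^-0.23 = 1.376
Denominator = 1.47 × 48.85 × 1.376 = 98.81
D / 98.81 = 2100 / 98.81 = 21.25
d = 21.25^(1/0.82) = 21.25^1.2195 = 41.56 m

d ≈ 41.6 m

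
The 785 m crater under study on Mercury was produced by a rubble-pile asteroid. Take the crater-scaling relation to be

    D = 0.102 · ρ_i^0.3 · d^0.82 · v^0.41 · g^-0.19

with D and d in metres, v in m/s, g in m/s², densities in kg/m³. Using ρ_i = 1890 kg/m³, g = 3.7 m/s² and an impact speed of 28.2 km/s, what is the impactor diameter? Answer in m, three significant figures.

Rearranging for d: d = [D / (0.102 · 1890^0.3 · 28200^0.41 · 3.7^-0.19)]^(1/0.82).
1890^0.3 = 9.615
28200^0.41 = 66.77
3.7^-0.19 = 0.7799
Denominator = 0.102 × 9.615 × 66.77 × 0.7799 = 51.07
D / 51.07 = 785 / 51.07 = 15.37
d = 15.37^(1/0.82) = 15.37^1.2195 = 28.00 m

d ≈ 28.0 m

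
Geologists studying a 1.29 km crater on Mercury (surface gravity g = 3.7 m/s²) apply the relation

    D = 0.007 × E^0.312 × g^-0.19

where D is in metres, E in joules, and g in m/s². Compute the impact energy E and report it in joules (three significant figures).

Rearranging: E = [D / (0.007 · g^-0.19)]^(1/0.312).
D = 1290 m.
g^-0.19 = 3.7^-0.19 = 0.7799
D / (0.007 × 0.7799) = 1290 / (5.459 × 10^-3) = 2.363 × 10^5
E = (2.363 × 10^5)^3.2051 = 1.669 × 10^17 J

E ≈ 1.67 × 10^17 J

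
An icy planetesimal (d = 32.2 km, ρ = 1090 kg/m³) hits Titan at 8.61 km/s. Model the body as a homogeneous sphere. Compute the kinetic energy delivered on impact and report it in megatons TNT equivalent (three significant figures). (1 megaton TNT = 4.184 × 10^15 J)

E ≈ 1.69 × 10^8 Mt TNT

d = 32200 m; v = 8610 m/s.
Mass m = (π/6) ρ d³ = (π/6) × 1090 × (32200)³ = 1.905 × 10^16 kg
E = ½ m v² = 0.5 × 1.905 × 10^16 × (8610)² = 7.061 × 10^23 J
   = 7.061 × 10^23 / 4.184×10^15 = 1.688 × 10^8 Mt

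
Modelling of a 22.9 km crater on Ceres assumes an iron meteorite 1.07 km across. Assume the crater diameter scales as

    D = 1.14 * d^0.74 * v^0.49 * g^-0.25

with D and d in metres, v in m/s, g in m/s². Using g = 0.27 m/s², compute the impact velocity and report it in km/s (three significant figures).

v ≈ 8.25 km/s

Rearranging for v: v = [D / (1.14 · 1070^0.74 · 0.27^-0.25)]^(1/0.49).
D = 22900 m.
1070^0.74 = 174.5
0.27^-0.25 = 1.387
Denominator = 1.14 × 174.5 × 1.387 = 275.9
D / 275.9 = 22900 / 275.9 = 83.00
v = 83.00^(1/0.49) = 83.00^2.0408 = 8250 m/s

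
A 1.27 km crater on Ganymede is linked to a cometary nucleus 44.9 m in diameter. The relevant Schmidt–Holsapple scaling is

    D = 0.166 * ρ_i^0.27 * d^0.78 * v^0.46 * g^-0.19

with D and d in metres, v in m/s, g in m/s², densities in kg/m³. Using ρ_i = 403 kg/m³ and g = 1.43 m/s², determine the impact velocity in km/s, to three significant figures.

v ≈ 15.0 km/s

Rearranging for v: v = [D / (0.166 · 403^0.27 · 44.9^0.78 · 1.43^-0.19)]^(1/0.46).
D = 1270 m.
403^0.27 = 5.052
44.9^0.78 = 19.44
1.43^-0.19 = 0.9343
Denominator = 0.166 × 5.052 × 19.44 × 0.9343 = 15.23
D / 15.23 = 1270 / 15.23 = 83.39
v = 83.39^(1/0.46) = 83.39^2.1739 = 15008 m/s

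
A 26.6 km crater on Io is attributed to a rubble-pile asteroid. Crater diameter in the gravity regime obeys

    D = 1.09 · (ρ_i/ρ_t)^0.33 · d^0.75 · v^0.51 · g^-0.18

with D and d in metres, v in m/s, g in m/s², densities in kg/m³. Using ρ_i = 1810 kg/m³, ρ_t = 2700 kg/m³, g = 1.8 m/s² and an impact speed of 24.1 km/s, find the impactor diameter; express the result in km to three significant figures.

d ≈ 1.02 km

Rearranging for d: d = [D / (1.09 · (1810/2700)^0.33 · 24100^0.51 · 1.8^-0.18)]^(1/0.75).
D = 26600 m.
(1810/2700)^0.33 = 0.8764
24100^0.51 = 171.7
1.8^-0.18 = 0.8996
Denominator = 1.09 × 0.8764 × 171.7 × 0.8996 = 147.6
D / 147.6 = 26600 / 147.6 = 180.2
d = 180.2^(1/0.75) = 180.2^1.3333 = 1018 m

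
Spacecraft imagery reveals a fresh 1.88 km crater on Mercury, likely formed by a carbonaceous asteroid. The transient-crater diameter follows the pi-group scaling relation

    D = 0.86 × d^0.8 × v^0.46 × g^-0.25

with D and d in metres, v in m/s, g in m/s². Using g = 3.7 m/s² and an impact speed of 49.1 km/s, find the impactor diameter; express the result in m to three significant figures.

Rearranging for d: d = [D / (0.86 · 49100^0.46 · 3.7^-0.25)]^(1/0.8).
D = 1880 m.
49100^0.46 = 143.8
3.7^-0.25 = 0.7210
Denominator = 0.86 × 143.8 × 0.7210 = 89.16
D / 89.16 = 1880 / 89.16 = 21.09
d = 21.09^(1/0.8) = 21.09^1.25 = 45.20 m

d ≈ 45.2 m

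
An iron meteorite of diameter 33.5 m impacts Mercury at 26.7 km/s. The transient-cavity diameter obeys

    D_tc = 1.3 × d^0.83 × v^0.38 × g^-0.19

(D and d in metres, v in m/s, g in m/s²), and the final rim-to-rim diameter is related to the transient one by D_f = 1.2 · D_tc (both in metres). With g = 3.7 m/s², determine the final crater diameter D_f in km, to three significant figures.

D_f ≈ 1.08 km

v = 26700 m/s.
d^0.83 = 33.5^0.83 = 18.44
v^0.38 = 26700^0.38 = 48.09
g^-0.19 = 3.7^-0.19 = 0.7799
D_tc = 1.3 × 18.44 × 48.09 × 0.7799 = 899.1 m
D_f = 1.2 × 899.1 = 1079 m
     = 1.079 km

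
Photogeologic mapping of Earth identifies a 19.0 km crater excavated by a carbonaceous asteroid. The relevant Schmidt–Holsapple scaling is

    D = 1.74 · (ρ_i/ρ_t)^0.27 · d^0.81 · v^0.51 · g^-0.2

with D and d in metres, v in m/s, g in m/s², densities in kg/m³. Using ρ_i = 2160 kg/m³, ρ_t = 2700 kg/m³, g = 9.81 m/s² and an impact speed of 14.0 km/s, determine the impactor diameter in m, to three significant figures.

Rearranging for d: d = [D / (1.74 · (2160/2700)^0.27 · 14000^0.51 · 9.81^-0.2)]^(1/0.81).
D = 19000 m.
(2160/2700)^0.27 = 0.9415
14000^0.51 = 130.2
9.81^-0.2 = 0.6334
Denominator = 1.74 × 0.9415 × 130.2 × 0.6334 = 135.1
D / 135.1 = 19000 / 135.1 = 140.6
d = 140.6^(1/0.81) = 140.6^1.2346 = 448.6 m

d ≈ 449 m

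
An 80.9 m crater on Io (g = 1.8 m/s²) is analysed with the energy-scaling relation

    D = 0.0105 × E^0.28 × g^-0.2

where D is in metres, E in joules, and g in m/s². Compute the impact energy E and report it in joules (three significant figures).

Rearranging: E = [D / (0.0105 · g^-0.2)]^(1/0.28).
g^-0.2 = 1.8^-0.2 = 0.8891
D / (0.0105 × 0.8891) = 80.9 / (9.336 × 10^-3) = 8.665 × 10^3
E = (8.665 × 10^3)^3.5714 = 1.157 × 10^14 J

E ≈ 1.16 × 10^14 J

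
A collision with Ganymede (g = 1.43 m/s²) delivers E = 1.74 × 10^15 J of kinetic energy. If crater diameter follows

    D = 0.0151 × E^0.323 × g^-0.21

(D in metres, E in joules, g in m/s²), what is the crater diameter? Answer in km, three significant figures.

E^0.323 = (1.74 × 10^15)^0.323 = 8.369 × 10^4
g^-0.21 = 1.43^-0.21 = 0.9276
D = 0.0151 × 8.369 × 10^4 × 0.9276 = 1172 m
   = 1.172 km

D ≈ 1.17 km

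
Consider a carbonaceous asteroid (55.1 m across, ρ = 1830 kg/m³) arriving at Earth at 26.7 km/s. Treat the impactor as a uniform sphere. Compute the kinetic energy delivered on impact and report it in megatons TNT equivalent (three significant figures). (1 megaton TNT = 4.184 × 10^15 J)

v = 26700 m/s.
Mass m = (π/6) ρ d³ = (π/6) × 1830 × (55.1)³ = 1.603 × 10^8 kg
E = ½ m v² = 0.5 × 1.603 × 10^8 × (26700)² = 5.714 × 10^16 J
   = 5.714 × 10^16 / 4.184×10^15 = 13.66 Mt

E ≈ 13.7 Mt TNT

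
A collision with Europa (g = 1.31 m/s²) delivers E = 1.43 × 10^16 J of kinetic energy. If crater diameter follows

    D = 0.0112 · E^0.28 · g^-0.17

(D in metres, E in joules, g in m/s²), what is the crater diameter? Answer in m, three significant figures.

D ≈ 357 m

E^0.28 = (1.43 × 10^16)^0.28 = 3.338 × 10^4
g^-0.17 = 1.31^-0.17 = 0.9551
D = 0.0112 × 3.338 × 10^4 × 0.9551 = 357.1 m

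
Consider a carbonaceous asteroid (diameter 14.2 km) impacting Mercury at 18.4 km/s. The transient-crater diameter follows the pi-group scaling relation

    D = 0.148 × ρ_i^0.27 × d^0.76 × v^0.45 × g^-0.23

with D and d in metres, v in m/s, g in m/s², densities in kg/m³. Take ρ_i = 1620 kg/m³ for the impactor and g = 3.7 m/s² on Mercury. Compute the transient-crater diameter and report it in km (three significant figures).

In SI units: d = 14200 m, v = 18400 m/s.
ρ_i^0.27 = 1620^0.27 = 7.355
d^0.76 = 14200^0.76 = 1431
v^0.45 = 18400^0.45 = 83.02
g^-0.23 = 3.7^-0.23 = 0.7401
D = 0.148 × 7.355 × 1431 × 83.02 × 0.7401 = 95710 m
   = 95.71 km

D ≈ 95.7 km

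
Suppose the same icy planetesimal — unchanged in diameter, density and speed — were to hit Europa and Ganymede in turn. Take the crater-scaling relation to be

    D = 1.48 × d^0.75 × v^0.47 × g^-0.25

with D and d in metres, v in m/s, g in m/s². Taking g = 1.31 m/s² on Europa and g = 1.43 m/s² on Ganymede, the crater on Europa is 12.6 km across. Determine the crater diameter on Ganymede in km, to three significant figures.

All impactor-dependent factors cancel in the ratio, leaving D_Ganymede/D_Europa = (g_Ganymede/g_Europa)^-0.25.
(1.43/1.31)^-0.25 = 1.092^-0.25 = 0.9782
D_Ganymede = 0.9782 × 12.6 km = 12.3 km

D ≈ 12.3 km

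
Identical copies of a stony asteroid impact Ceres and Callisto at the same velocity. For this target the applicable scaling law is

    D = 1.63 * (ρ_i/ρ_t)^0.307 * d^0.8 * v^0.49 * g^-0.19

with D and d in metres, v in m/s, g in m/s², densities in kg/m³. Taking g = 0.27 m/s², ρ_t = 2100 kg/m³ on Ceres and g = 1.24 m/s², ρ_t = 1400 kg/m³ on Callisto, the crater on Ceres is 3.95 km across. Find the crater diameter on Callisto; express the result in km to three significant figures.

D ≈ 3.35 km

The impactor-only factors (d, v, ρ_i) cancel in the ratio, leaving D_Callisto/D_Ceres = (g_Callisto/g_Ceres)^-0.19 · (ρ_t,Ceres/ρ_t,Callisto)^0.307.
(1.24/0.27)^-0.19 = 4.593^-0.19 = 0.7485
(2100/1400)^0.307 = 1.500^0.307 = 1.133
Ratio = 0.7485 × 1.133 = 0.8481
D_Callisto = 0.8481 × 3.95 km = 3.35 km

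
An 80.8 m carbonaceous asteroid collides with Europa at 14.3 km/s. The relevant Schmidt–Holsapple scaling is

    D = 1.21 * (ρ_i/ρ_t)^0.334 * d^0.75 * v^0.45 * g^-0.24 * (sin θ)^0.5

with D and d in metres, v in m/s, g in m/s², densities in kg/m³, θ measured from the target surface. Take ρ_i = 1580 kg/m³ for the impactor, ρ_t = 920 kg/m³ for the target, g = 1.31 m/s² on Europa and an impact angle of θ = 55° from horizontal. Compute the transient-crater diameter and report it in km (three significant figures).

In SI units: v = 14300 m/s.
(ρ_i/ρ_t)^0.334 = (1580/920)^0.334 = 1.198
d^0.75 = 80.8^0.75 = 26.95
v^0.45 = 14300^0.45 = 74.11
g^-0.24 = 1.31^-0.24 = 0.9372
(sin 55°)^0.5 = 0.8192^0.5 = 0.9051
D = 1.21 × 1.198 × 26.95 × 74.11 × 0.9372 × 0.9051 = 2456 m
   = 2.456 km

D ≈ 2.46 km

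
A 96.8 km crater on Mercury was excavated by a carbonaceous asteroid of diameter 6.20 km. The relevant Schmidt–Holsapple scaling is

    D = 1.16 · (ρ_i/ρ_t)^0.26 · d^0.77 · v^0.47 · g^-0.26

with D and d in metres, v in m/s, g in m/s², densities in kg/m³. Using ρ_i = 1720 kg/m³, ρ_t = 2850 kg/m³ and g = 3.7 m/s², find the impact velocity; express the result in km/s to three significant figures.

v ≈ 49.4 km/s

Rearranging for v: v = [D / (1.16 · (1720/2850)^0.26 · 6200^0.77 · 3.7^-0.26)]^(1/0.47).
D = 96800 m.
(1720/2850)^0.26 = 0.8770
6200^0.77 = 832.0
3.7^-0.26 = 0.7117
Denominator = 1.16 × 0.8770 × 832.0 × 0.7117 = 602.4
D / 602.4 = 96800 / 602.4 = 160.7
v = 160.7^(1/0.47) = 160.7^2.1277 = 49401 m/s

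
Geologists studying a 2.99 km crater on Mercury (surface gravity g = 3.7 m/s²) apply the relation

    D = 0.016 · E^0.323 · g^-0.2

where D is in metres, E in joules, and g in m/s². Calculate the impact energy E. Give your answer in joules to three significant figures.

Rearranging: E = [D / (0.016 · g^-0.2)]^(1/0.323).
D = 2990 m.
g^-0.2 = 3.7^-0.2 = 0.7698
D / (0.016 × 0.7698) = 2990 / (0.01232) = 2.427 × 10^5
E = (2.427 × 10^5)^3.096 = 4.701 × 10^16 J

E ≈ 4.70 × 10^16 J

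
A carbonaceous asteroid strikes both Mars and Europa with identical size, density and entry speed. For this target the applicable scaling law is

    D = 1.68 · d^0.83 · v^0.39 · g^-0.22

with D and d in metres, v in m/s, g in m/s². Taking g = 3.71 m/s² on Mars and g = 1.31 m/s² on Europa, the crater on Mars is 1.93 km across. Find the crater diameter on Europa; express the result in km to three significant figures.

All impactor-dependent factors cancel in the ratio, leaving D_Europa/D_Mars = (g_Europa/g_Mars)^-0.22.
(1.31/3.71)^-0.22 = 0.3531^-0.22 = 1.257
D_Europa = 1.257 × 1.93 km = 2.43 km

D ≈ 2.43 km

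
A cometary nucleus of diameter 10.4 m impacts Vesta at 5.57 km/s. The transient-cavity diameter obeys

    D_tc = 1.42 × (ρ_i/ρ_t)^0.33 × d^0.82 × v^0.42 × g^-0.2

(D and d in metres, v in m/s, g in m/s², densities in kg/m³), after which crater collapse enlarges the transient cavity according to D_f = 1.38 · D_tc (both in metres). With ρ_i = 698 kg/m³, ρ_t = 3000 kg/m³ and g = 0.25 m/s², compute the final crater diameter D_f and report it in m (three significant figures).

v = 5570 m/s.
(ρ_i/ρ_t)^0.33 = (698/3000)^0.33 = 0.6180
d^0.82 = 10.4^0.82 = 6.823
v^0.42 = 5570^0.42 = 37.43
g^-0.2 = 0.25^-0.2 = 1.320
D_tc = 1.42 × 0.6180 × 6.823 × 37.43 × 1.320 = 295.8 m
D_f = 1.38 × 295.8 = 408.2 m

D_f ≈ 408 m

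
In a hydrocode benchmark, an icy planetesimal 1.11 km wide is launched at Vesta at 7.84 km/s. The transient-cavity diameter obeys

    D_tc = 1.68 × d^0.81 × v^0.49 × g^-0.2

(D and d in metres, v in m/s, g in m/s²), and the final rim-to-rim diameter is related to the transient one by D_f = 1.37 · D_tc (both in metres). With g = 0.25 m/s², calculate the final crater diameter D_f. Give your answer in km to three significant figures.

D_f ≈ 72.0 km

In SI: d = 1110 m, v = 7840 m/s.
d^0.81 = 1110^0.81 = 292.9
v^0.49 = 7840^0.49 = 80.95
g^-0.2 = 0.25^-0.2 = 1.320
D_tc = 1.68 × 292.9 × 80.95 × 1.320 = 52580 m
D_f = 1.37 × 52580 = 72035 m
     = 72.03 km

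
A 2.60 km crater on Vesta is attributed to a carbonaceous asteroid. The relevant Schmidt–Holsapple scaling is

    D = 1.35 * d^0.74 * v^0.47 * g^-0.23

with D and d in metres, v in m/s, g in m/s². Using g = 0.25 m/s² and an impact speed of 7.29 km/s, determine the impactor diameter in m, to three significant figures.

Rearranging for d: d = [D / (1.35 · 7290^0.47 · 0.25^-0.23)]^(1/0.74).
D = 2600 m.
7290^0.47 = 65.39
0.25^-0.23 = 1.376
Denominator = 1.35 × 65.39 × 1.376 = 121.5
D / 121.5 = 2600 / 121.5 = 21.40
d = 21.40^(1/0.74) = 21.40^1.3514 = 62.79 m

d ≈ 62.8 m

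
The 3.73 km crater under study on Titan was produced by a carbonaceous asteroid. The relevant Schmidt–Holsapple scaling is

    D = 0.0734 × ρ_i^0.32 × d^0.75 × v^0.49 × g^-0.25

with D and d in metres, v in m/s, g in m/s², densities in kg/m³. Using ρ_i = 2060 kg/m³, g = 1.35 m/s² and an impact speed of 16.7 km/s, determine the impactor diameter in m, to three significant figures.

d ≈ 140 m

Rearranging for d: d = [D / (0.0734 · 2060^0.32 · 16700^0.49 · 1.35^-0.25)]^(1/0.75).
D = 3730 m.
2060^0.32 = 11.49
16700^0.49 = 117.3
1.35^-0.25 = 0.9277
Denominator = 0.0734 × 11.49 × 117.3 × 0.9277 = 91.77
D / 91.77 = 3730 / 91.77 = 40.65
d = 40.65^(1/0.75) = 40.65^1.3333 = 139.8 m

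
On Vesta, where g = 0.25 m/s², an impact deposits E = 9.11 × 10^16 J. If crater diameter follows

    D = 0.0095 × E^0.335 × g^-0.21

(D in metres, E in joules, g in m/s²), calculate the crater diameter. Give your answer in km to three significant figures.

E^0.335 = (9.11 × 10^16)^0.335 = 4.802 × 10^5
g^-0.21 = 0.25^-0.21 = 1.338
D = 0.0095 × 4.802 × 10^5 × 1.338 = 6104 m
   = 6.104 km

D ≈ 6.10 km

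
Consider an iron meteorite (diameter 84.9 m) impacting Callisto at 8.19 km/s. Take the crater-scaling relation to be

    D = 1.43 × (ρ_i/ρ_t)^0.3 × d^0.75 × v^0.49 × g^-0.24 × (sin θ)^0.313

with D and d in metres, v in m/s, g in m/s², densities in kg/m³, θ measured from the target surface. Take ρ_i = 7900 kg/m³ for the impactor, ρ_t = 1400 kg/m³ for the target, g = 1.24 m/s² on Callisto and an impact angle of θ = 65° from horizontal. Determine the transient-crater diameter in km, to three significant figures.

In SI units: v = 8190 m/s.
(ρ_i/ρ_t)^0.3 = (7900/1400)^0.3 = 1.681
d^0.75 = 84.9^0.75 = 27.97
v^0.49 = 8190^0.49 = 82.70
g^-0.24 = 1.24^-0.24 = 0.9497
(sin 65°)^0.313 = 0.9063^0.313 = 0.9697
D = 1.43 × 1.681 × 27.97 × 82.70 × 0.9497 × 0.9697 = 5121 m
   = 5.121 km

D ≈ 5.12 km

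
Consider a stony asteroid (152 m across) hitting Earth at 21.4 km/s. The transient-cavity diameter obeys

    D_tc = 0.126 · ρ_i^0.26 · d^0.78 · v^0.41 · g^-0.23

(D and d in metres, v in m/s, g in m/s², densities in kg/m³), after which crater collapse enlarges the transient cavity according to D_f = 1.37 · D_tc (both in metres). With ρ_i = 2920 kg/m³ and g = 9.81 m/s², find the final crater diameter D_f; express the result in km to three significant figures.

D_f ≈ 2.44 km

v = 21400 m/s.
ρ_i^0.26 = 2920^0.26 = 7.962
d^0.78 = 152^0.78 = 50.33
v^0.41 = 21400^0.41 = 59.63
g^-0.23 = 9.81^-0.23 = 0.5914
D_tc = 0.126 × 7.962 × 50.33 × 59.63 × 0.5914 = 1781 m
D_f = 1.37 × 1781 = 2440 m
     = 2.440 km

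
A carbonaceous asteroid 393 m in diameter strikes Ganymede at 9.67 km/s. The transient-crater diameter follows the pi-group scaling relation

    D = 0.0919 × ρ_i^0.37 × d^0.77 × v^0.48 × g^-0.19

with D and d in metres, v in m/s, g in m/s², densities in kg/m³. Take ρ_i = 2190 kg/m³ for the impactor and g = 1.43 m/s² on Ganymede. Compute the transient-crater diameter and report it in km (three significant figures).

In SI units: v = 9670 m/s.
ρ_i^0.37 = 2190^0.37 = 17.22
d^0.77 = 393^0.77 = 99.47
v^0.48 = 9670^0.48 = 81.85
g^-0.19 = 1.43^-0.19 = 0.9343
D = 0.0919 × 17.22 × 99.47 × 81.85 × 0.9343 = 12038 m
   = 12.04 km

D ≈ 12.0 km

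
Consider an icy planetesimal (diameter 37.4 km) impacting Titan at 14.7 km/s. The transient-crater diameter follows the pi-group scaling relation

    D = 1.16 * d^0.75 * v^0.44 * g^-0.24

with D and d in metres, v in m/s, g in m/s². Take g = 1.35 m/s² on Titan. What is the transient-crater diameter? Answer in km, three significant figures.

In SI units: d = 37400 m, v = 14700 m/s.
d^0.75 = 37400^0.75 = 2689
v^0.44 = 14700^0.44 = 68.17
g^-0.24 = 1.35^-0.24 = 0.9305
D = 1.16 × 2689 × 68.17 × 0.9305 = 1.979 × 10^5 m
   = 197.9 km

D ≈ 198 km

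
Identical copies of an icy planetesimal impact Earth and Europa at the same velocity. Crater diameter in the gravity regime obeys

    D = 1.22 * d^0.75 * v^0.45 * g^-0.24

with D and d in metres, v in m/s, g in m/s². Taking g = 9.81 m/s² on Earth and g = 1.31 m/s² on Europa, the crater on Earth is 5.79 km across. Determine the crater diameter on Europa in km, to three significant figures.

D ≈ 9.39 km

All impactor-dependent factors cancel in the ratio, leaving D_Europa/D_Earth = (g_Europa/g_Earth)^-0.24.
(1.31/9.81)^-0.24 = 0.1335^-0.24 = 1.621
D_Europa = 1.621 × 5.79 km = 9.39 km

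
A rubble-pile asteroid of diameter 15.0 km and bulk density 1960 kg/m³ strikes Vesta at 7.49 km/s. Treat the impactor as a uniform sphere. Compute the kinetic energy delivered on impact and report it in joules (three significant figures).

E ≈ 9.72 × 10^22 J

d = 15000 m; v = 7490 m/s.
Mass m = (π/6) ρ d³ = (π/6) × 1960 × (15000)³ = 3.464 × 10^15 kg
E = ½ m v² = 0.5 × 3.464 × 10^15 × (7490)² = 9.717 × 10^22 J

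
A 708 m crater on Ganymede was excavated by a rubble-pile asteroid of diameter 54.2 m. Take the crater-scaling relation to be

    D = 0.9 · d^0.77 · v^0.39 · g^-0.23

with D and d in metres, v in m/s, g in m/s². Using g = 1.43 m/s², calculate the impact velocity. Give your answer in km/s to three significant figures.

v ≈ 12.4 km/s

Rearranging for v: v = [D / (0.9 · 54.2^0.77 · 1.43^-0.23)]^(1/0.39).
54.2^0.77 = 21.64
1.43^-0.23 = 0.9210
Denominator = 0.9 × 21.64 × 0.9210 = 17.94
D / 17.94 = 708 / 17.94 = 39.46
v = 39.46^(1/0.39) = 39.46^2.5641 = 12380 m/s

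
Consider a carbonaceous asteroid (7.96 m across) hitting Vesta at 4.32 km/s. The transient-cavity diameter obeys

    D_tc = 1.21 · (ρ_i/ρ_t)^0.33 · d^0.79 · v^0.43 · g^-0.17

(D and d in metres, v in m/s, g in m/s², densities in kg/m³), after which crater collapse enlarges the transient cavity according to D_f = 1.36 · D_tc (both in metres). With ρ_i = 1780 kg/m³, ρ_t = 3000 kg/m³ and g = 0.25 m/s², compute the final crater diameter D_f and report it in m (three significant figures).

D_f ≈ 330 m

v = 4320 m/s.
(ρ_i/ρ_t)^0.33 = (1780/3000)^0.33 = 0.8418
d^0.79 = 7.96^0.79 = 5.149
v^0.43 = 4320^0.43 = 36.58
g^-0.17 = 0.25^-0.17 = 1.266
D_tc = 1.21 × 0.8418 × 5.149 × 36.58 × 1.266 = 242.9 m
D_f = 1.36 × 242.9 = 330.3 m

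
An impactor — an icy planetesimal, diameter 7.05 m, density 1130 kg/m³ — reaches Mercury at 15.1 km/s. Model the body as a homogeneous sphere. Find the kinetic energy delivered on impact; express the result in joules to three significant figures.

E ≈ 2.36 × 10^13 J

v = 15100 m/s.
Mass m = (π/6) ρ d³ = (π/6) × 1130 × (7.05)³ = 2.073 × 10^5 kg
E = ½ m v² = 0.5 × 2.073 × 10^5 × (15100)² = 2.363 × 10^13 J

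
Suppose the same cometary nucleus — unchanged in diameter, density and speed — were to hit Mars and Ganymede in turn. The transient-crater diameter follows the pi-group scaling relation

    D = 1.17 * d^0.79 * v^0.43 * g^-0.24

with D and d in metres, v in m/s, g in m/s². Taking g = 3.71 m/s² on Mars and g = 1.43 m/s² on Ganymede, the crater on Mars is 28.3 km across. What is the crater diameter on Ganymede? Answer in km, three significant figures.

All impactor-dependent factors cancel in the ratio, leaving D_Ganymede/D_Mars = (g_Ganymede/g_Mars)^-0.24.
(1.43/3.71)^-0.24 = 0.3854^-0.24 = 1.257
D_Ganymede = 1.257 × 28.3 km = 35.6 km

D ≈ 35.6 km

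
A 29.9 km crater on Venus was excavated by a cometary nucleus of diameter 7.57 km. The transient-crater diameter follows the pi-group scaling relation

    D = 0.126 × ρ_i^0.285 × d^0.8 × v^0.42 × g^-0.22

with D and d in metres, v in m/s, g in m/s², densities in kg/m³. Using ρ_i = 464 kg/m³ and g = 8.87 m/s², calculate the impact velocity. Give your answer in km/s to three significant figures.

v ≈ 12.5 km/s

Rearranging for v: v = [D / (0.126 · 464^0.285 · 7570^0.8 · 8.87^-0.22)]^(1/0.42).
D = 29900 m.
464^0.285 = 5.754
7570^0.8 = 1268
8.87^-0.22 = 0.6187
Denominator = 0.126 × 5.754 × 1268 × 0.6187 = 568.8
D / 568.8 = 29900 / 568.8 = 52.57
v = 52.57^(1/0.42) = 52.57^2.381 = 12505 m/s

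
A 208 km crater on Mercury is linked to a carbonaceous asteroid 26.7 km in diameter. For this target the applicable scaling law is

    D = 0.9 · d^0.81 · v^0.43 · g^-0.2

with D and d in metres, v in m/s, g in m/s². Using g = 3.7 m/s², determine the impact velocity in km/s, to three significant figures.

v ≈ 25.1 km/s

Rearranging for v: v = [D / (0.9 · 26700^0.81 · 3.7^-0.2)]^(1/0.43).
D = 208000 m.
26700^0.81 = 3850
3.7^-0.2 = 0.7698
Denominator = 0.9 × 3850 × 0.7698 = 2667
D / 2667 = 208000 / 2667 = 77.99
v = 77.99^(1/0.43) = 77.99^2.3256 = 25126 m/s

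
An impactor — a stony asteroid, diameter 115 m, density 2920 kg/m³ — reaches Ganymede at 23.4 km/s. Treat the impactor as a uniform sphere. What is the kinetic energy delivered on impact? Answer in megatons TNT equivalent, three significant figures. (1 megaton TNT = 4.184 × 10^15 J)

v = 23400 m/s.
Mass m = (π/6) ρ d³ = (π/6) × 2920 × (115)³ = 2.325 × 10^9 kg
E = ½ m v² = 0.5 × 2.325 × 10^9 × (23400)² = 6.365 × 10^17 J
   = 6.365 × 10^17 / 4.184×10^15 = 152.1 Mt

E ≈ 152 Mt TNT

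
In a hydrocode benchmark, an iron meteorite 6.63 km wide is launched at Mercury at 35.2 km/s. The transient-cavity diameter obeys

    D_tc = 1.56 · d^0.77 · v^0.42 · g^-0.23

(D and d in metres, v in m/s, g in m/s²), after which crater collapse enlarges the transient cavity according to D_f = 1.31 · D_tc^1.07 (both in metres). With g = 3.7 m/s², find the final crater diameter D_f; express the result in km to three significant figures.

In SI: d = 6630 m, v = 35200 m/s.
d^0.77 = 6630^0.77 = 876.1
v^0.42 = 35200^0.42 = 81.20
g^-0.23 = 3.7^-0.23 = 0.7401
D_tc = 1.56 × 876.1 × 81.20 × 0.7401 = 82130 m
D_f = 1.31 × (82130)^1.07 = 2.376 × 10^5 m
     = 237.6 km

D_f ≈ 238 km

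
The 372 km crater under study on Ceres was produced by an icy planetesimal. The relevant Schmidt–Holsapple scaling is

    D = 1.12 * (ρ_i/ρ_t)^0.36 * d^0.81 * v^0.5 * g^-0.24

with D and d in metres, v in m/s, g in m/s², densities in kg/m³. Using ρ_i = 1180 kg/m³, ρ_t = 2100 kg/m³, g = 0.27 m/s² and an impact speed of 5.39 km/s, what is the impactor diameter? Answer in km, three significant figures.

d ≈ 28.6 km

Rearranging for d: d = [D / (1.12 · (1180/2100)^0.36 · 5390^0.5 · 0.27^-0.24)]^(1/0.81).
D = 372000 m.
(1180/2100)^0.36 = 0.8126
5390^0.5 = 73.42
0.27^-0.24 = 1.369
Denominator = 1.12 × 0.8126 × 73.42 × 1.369 = 91.48
D / 91.48 = 372000 / 91.48 = 4066
d = 4066^(1/0.81) = 4066^1.2346 = 28568 m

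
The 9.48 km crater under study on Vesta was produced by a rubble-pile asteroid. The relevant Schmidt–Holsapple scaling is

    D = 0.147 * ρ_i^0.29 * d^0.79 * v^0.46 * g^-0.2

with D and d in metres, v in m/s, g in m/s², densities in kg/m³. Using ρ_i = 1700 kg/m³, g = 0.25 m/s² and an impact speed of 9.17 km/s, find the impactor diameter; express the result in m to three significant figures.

d ≈ 277 m

Rearranging for d: d = [D / (0.147 · 1700^0.29 · 9170^0.46 · 0.25^-0.2)]^(1/0.79).
D = 9480 m.
1700^0.29 = 8.646
9170^0.46 = 66.48
0.25^-0.2 = 1.320
Denominator = 0.147 × 8.646 × 66.48 × 1.320 = 111.5
D / 111.5 = 9480 / 111.5 = 85.02
d = 85.02^(1/0.79) = 85.02^1.2658 = 276.9 m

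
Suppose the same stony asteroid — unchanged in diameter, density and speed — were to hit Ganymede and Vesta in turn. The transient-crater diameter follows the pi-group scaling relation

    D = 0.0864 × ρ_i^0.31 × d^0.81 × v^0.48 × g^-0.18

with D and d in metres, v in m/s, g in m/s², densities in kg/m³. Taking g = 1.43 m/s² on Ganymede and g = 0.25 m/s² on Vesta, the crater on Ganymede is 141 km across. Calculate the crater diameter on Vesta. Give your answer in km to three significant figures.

D ≈ 193 km

All impactor-dependent factors cancel in the ratio, leaving D_Vesta/D_Ganymede = (g_Vesta/g_Ganymede)^-0.18.
(0.25/1.43)^-0.18 = 0.1748^-0.18 = 1.369
D_Vesta = 1.369 × 141 km = 193 km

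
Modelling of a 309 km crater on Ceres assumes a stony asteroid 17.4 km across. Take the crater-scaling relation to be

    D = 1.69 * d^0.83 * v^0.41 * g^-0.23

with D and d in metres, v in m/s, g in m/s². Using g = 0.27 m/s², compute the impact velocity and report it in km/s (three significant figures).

v ≈ 8.53 km/s

Rearranging for v: v = [D / (1.69 · 17400^0.83 · 0.27^-0.23)]^(1/0.41).
D = 309000 m.
17400^0.83 = 3309
0.27^-0.23 = 1.351
Denominator = 1.69 × 3309 × 1.351 = 7555
D / 7555 = 309000 / 7555 = 40.90
v = 40.90^(1/0.41) = 40.90^2.439 = 8531 m/s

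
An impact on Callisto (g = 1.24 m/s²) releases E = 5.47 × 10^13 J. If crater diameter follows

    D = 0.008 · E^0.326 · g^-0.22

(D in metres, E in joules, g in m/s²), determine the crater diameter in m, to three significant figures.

E^0.326 = (5.47 × 10^13)^0.326 = 3.010 × 10^4
g^-0.22 = 1.24^-0.22 = 0.9538
D = 0.008 × 3.010 × 10^4 × 0.9538 = 229.7 m

D ≈ 230 m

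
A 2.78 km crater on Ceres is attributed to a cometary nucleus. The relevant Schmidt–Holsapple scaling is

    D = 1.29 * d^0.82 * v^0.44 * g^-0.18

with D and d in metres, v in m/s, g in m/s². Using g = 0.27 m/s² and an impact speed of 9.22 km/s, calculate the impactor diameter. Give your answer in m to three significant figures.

Rearranging for d: d = [D / (1.29 · 9220^0.44 · 0.27^-0.18)]^(1/0.82).
D = 2780 m.
9220^0.44 = 55.52
0.27^-0.18 = 1.266
Denominator = 1.29 × 55.52 × 1.266 = 90.67
D / 90.67 = 2780 / 90.67 = 30.66
d = 30.66^(1/0.82) = 30.66^1.2195 = 64.99 m

d ≈ 65.0 m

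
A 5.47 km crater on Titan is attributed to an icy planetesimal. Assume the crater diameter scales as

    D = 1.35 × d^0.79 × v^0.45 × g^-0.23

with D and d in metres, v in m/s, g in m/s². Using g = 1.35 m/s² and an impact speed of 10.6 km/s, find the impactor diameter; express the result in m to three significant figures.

Rearranging for d: d = [D / (1.35 · 10600^0.45 · 1.35^-0.23)]^(1/0.79).
D = 5470 m.
10600^0.45 = 64.77
1.35^-0.23 = 0.9333
Denominator = 1.35 × 64.77 × 0.9333 = 81.61
D / 81.61 = 5470 / 81.61 = 67.03
d = 67.03^(1/0.79) = 67.03^1.2658 = 205.0 m

d ≈ 205 m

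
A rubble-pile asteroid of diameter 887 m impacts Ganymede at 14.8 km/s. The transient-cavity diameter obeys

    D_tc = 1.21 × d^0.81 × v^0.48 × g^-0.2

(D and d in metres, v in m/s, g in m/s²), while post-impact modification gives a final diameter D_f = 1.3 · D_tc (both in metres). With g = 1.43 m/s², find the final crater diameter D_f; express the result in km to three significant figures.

D_f ≈ 35.9 km

v = 14800 m/s.
d^0.81 = 887^0.81 = 244.2
v^0.48 = 14800^0.48 = 100.4
g^-0.2 = 1.43^-0.2 = 0.9310
D_tc = 1.21 × 244.2 × 100.4 × 0.9310 = 27620 m
D_f = 1.3 × 27620 = 35906 m
     = 35.91 km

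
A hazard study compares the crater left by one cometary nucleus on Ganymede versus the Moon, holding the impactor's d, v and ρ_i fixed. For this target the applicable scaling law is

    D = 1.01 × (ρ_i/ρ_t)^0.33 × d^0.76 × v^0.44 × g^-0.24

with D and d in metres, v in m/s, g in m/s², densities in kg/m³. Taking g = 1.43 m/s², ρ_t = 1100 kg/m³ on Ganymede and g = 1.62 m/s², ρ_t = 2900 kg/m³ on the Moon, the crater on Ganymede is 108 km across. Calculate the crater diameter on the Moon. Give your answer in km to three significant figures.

D ≈ 76.1 km

The impactor-only factors (d, v, ρ_i) cancel in the ratio, leaving D_Moon/D_Ganymede = (g_Moon/g_Ganymede)^-0.24 · (ρ_t,Ganymede/ρ_t,Moon)^0.33.
(1.62/1.43)^-0.24 = 1.133^-0.24 = 0.9705
(1100/2900)^0.33 = 0.3793^0.33 = 0.7262
Ratio = 0.9705 × 0.7262 = 0.7048
D_Moon = 0.7048 × 108 km = 76.1 km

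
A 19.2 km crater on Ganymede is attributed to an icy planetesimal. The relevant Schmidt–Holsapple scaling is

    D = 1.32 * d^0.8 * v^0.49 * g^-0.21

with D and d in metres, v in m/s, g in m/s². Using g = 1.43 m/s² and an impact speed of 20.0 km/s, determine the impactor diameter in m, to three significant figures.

Rearranging for d: d = [D / (1.32 · 20000^0.49 · 1.43^-0.21)]^(1/0.8).
D = 19200 m.
20000^0.49 = 128.1
1.43^-0.21 = 0.9276
Denominator = 1.32 × 128.1 × 0.9276 = 156.8
D / 156.8 = 19200 / 156.8 = 122.4
d = 122.4^(1/0.8) = 122.4^1.25 = 407.1 m

d ≈ 407 m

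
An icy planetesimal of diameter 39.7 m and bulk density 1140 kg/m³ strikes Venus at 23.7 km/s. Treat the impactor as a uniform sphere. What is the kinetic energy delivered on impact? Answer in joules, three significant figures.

E ≈ 1.05 × 10^16 J

v = 23700 m/s.
Mass m = (π/6) ρ d³ = (π/6) × 1140 × (39.7)³ = 3.735 × 10^7 kg
E = ½ m v² = 0.5 × 3.735 × 10^7 × (23700)² = 1.049 × 10^16 J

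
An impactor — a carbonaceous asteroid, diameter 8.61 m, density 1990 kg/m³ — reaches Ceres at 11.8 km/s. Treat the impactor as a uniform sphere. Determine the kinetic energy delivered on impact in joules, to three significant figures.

v = 11800 m/s.
Mass m = (π/6) ρ d³ = (π/6) × 1990 × (8.61)³ = 6.651 × 10^5 kg
E = ½ m v² = 0.5 × 6.651 × 10^5 × (11800)² = 4.630 × 10^13 J

E ≈ 4.63 × 10^13 J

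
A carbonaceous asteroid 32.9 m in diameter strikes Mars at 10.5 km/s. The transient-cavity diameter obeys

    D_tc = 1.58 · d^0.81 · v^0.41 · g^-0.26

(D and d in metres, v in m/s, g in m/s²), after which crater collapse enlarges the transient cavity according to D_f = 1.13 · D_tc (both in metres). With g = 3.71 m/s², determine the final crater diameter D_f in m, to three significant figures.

D_f ≈ 958 m

v = 10500 m/s.
d^0.81 = 32.9^0.81 = 16.94
v^0.41 = 10500^0.41 = 44.53
g^-0.26 = 3.71^-0.26 = 0.7112
D_tc = 1.58 × 16.94 × 44.53 × 0.7112 = 847.6 m
D_f = 1.13 × 847.6 = 957.8 m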